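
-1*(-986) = 986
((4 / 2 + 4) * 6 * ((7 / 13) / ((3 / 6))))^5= 32520160641024 / 371293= 87586247.63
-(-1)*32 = 32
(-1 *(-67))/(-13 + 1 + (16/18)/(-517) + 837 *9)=311751/34995205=0.01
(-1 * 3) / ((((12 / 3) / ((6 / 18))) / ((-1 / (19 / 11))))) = 11 / 76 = 0.14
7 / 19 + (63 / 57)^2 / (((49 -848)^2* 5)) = 424537106 / 1152313805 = 0.37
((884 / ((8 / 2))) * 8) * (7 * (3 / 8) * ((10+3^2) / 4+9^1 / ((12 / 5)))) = 78897 / 2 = 39448.50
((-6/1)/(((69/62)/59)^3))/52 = -17192.21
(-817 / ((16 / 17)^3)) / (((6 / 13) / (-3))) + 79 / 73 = 6370.83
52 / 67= 0.78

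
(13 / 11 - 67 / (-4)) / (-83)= -789 / 3652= -0.22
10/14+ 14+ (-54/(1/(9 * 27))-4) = -91779/7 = -13111.29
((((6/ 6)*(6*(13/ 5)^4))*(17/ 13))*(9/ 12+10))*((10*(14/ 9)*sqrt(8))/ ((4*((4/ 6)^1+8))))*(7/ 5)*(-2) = -6053411*sqrt(2)/ 625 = -13697.31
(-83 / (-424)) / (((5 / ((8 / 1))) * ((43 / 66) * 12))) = 913 / 22790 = 0.04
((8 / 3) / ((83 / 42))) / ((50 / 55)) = 616 / 415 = 1.48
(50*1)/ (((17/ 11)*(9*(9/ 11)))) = 6050/ 1377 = 4.39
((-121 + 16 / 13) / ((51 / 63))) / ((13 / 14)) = -159.33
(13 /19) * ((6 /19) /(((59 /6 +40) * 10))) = 18 /41515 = 0.00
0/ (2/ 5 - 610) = 0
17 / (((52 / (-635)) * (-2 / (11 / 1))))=118745 / 104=1141.78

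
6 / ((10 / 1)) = 3 / 5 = 0.60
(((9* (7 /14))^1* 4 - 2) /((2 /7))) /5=56 /5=11.20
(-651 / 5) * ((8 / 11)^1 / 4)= -1302 / 55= -23.67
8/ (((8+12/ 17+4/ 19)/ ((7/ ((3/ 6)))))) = 2261/ 180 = 12.56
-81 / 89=-0.91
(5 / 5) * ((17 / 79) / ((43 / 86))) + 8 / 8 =113 / 79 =1.43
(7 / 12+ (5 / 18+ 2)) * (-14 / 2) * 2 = -721 / 18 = -40.06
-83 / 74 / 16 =-83 / 1184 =-0.07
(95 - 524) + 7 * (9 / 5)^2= -10158 / 25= -406.32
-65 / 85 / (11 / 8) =-104 / 187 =-0.56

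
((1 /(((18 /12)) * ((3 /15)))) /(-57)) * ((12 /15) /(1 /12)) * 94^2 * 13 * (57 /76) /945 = -918944 /17955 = -51.18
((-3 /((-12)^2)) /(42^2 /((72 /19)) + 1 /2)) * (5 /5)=-0.00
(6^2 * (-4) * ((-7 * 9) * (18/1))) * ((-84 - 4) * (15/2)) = -107775360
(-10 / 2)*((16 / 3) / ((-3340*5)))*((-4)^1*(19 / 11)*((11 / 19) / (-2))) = 8 / 2505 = 0.00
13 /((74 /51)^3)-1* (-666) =271603647 /405224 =670.26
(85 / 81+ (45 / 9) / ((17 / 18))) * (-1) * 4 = -25.37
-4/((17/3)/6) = -72/17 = -4.24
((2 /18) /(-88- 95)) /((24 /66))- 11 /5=-72523 /32940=-2.20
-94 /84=-47 /42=-1.12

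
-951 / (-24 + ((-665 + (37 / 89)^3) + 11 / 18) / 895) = 10800555111090 / 280999026677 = 38.44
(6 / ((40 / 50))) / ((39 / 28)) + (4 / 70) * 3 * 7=428 / 65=6.58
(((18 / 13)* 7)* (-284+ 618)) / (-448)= -1503 / 208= -7.23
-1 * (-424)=424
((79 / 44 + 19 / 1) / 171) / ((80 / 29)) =1769 / 40128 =0.04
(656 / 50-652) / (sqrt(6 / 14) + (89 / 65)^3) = -216454904881215 / 813153091213 + 12045905210625 *sqrt(21) / 813153091213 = -198.31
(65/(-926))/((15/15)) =-0.07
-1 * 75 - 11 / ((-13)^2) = -12686 / 169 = -75.07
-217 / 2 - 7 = -231 / 2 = -115.50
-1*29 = -29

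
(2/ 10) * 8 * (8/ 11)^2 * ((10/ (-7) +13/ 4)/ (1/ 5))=7.71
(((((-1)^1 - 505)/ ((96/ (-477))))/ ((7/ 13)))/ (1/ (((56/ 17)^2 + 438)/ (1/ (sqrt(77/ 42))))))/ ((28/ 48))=33918078909 * sqrt(66)/ 56644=4864624.24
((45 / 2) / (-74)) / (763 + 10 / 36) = -405 / 1016686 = -0.00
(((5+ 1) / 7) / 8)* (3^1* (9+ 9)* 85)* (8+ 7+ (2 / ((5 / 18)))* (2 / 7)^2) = 5258763 / 686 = 7665.84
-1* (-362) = 362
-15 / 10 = -3 / 2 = -1.50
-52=-52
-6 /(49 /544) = -3264 /49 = -66.61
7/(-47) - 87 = -4096/47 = -87.15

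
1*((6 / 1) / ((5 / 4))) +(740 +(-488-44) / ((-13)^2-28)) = 522424 / 705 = 741.03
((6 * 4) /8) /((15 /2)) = 2 /5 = 0.40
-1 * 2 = -2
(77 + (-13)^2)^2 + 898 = 61414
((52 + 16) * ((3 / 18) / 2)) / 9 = 17 / 27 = 0.63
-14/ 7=-2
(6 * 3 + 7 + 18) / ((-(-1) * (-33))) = -43 / 33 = -1.30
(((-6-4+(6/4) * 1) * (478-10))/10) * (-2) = 795.60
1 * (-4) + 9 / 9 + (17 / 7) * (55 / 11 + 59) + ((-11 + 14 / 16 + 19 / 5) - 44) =28589 / 280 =102.10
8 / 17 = 0.47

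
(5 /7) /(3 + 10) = 5 /91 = 0.05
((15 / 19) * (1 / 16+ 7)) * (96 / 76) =5085 / 722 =7.04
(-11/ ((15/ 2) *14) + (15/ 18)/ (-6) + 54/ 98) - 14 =-120769/ 8820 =-13.69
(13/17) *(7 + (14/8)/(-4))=1365/272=5.02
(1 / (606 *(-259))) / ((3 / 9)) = -1 / 52318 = -0.00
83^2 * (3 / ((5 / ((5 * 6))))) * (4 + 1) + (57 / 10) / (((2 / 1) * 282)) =1165618819 / 1880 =620010.01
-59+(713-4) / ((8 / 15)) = 10163 / 8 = 1270.38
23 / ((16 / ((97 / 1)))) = 2231 / 16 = 139.44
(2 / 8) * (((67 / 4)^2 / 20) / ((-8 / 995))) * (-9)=8039799 / 2048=3925.68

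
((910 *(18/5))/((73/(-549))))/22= -899262/803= -1119.88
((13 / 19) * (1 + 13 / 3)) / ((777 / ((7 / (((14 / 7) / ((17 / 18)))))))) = 884 / 56943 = 0.02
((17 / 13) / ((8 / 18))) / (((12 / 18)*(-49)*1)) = -459 / 5096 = -0.09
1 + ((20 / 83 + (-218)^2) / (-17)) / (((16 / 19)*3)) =-4679875 / 4233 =-1105.57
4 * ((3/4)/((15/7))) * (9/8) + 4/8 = 83/40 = 2.08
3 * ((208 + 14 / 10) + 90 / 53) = 167823 / 265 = 633.29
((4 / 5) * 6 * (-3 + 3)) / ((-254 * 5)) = 0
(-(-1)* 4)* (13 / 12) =13 / 3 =4.33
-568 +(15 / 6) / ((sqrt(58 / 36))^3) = -568 +135 * sqrt(58) / 841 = -566.78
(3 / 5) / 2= 3 / 10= 0.30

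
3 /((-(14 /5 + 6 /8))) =-60 /71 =-0.85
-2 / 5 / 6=-1 / 15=-0.07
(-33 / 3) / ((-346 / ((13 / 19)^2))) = 1859 / 124906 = 0.01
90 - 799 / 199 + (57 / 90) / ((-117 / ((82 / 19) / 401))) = 12041943646 / 140047245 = 85.98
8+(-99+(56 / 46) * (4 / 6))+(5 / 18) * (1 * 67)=-29633 / 414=-71.58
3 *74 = 222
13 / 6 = 2.17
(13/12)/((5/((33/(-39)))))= -11/60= -0.18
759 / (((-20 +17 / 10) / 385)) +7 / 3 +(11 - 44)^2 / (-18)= -5865589 / 366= -16026.20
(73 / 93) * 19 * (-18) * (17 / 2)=-70737 / 31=-2281.84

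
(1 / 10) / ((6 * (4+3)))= 1 / 420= 0.00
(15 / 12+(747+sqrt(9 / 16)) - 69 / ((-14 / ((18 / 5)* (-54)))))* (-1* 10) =14638 / 7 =2091.14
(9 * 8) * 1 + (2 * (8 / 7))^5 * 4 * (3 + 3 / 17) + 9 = 249635655 / 285719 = 873.71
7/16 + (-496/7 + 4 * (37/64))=-1907/28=-68.11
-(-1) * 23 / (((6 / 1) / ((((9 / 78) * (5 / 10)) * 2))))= 23 / 52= 0.44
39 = 39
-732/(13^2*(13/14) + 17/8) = -13664/2969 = -4.60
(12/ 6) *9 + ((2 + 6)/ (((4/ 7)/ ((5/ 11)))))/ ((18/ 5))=1957/ 99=19.77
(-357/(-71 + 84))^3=-45499293/2197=-20709.74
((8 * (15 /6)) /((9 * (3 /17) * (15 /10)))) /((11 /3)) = 680 /297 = 2.29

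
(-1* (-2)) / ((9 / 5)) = 10 / 9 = 1.11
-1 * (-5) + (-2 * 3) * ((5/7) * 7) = -25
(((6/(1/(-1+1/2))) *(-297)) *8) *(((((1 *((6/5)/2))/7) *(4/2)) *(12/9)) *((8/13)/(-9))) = -50688/455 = -111.40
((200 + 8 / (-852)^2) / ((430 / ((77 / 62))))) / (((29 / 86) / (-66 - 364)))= -60086706911 / 81573462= -736.60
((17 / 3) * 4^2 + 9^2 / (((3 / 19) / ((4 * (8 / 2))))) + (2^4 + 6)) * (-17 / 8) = -212177 / 12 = -17681.42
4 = 4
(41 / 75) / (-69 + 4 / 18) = -123 / 15475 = -0.01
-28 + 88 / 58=-768 / 29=-26.48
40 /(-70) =-4 /7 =-0.57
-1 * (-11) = 11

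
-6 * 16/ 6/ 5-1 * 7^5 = -84051/ 5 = -16810.20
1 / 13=0.08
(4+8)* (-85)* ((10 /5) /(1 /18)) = -36720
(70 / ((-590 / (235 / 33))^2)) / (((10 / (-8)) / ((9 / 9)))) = -30926 / 3790809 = -0.01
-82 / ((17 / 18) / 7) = -10332 / 17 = -607.76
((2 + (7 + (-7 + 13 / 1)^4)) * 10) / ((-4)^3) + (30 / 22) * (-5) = -74175 / 352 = -210.72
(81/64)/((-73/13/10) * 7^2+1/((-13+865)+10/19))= -1093365/23769344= -0.05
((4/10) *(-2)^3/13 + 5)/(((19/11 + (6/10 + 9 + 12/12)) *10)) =1133/29380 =0.04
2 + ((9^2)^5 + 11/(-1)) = 3486784392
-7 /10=-0.70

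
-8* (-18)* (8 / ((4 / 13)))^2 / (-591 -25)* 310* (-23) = 86757840 / 77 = 1126725.19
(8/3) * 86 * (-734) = -504992/3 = -168330.67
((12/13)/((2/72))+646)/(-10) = -883/13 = -67.92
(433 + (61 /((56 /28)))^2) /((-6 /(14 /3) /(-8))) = 8482.44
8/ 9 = 0.89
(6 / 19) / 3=2 / 19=0.11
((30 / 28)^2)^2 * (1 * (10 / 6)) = 84375 / 38416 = 2.20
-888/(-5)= 888/5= 177.60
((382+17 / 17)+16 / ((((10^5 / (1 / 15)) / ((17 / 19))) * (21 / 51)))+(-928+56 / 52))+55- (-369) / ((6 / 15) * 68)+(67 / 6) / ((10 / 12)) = -5091861935149 / 11022375000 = -461.96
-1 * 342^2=-116964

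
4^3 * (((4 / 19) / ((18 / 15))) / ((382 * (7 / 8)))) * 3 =2560 / 25403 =0.10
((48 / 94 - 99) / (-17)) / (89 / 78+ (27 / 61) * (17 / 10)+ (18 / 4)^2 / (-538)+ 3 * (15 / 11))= 1303426598760 / 1337907770989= 0.97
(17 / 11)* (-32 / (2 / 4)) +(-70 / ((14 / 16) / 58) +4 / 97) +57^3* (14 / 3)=917081306 / 1067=859495.13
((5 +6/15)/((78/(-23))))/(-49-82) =207/17030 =0.01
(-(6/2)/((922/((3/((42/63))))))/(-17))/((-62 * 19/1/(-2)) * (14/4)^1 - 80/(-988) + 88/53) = 117819/282235370030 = 0.00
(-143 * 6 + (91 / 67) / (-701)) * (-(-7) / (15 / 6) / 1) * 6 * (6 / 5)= -17297.32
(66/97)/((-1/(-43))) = 2838/97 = 29.26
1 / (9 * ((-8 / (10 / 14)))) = -5 / 504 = -0.01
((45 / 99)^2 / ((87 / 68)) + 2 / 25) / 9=63554 / 2368575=0.03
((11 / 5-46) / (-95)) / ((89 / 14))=3066 / 42275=0.07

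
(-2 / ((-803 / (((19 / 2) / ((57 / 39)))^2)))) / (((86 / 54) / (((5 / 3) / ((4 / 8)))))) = 7605 / 34529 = 0.22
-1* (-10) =10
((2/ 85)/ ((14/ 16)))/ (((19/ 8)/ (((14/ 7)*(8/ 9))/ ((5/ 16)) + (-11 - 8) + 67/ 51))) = -0.14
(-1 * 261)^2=68121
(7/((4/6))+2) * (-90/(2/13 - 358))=14625/4652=3.14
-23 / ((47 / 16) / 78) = -28704 / 47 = -610.72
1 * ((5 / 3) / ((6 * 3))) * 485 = 44.91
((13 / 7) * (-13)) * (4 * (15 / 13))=-780 / 7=-111.43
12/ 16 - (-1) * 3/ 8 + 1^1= 17/ 8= 2.12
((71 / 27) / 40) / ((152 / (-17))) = -1207 / 164160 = -0.01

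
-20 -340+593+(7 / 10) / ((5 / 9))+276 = 25513 / 50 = 510.26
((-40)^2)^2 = 2560000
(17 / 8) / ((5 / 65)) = 221 / 8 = 27.62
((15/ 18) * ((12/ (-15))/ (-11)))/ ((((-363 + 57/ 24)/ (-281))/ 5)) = 4496/ 19041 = 0.24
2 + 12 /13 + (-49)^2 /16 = 31821 /208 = 152.99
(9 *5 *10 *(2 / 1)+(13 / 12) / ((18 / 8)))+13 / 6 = 48743 / 54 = 902.65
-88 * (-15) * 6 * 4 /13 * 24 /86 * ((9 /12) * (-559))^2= 119536560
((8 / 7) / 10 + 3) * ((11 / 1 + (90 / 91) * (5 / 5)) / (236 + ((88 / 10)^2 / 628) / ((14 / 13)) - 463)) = -93351415 / 567264789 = -0.16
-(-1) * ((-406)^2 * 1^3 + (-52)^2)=167540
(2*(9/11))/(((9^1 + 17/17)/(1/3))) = 3/55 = 0.05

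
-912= -912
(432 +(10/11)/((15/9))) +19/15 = 71579/165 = 433.81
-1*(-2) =2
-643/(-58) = 643/58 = 11.09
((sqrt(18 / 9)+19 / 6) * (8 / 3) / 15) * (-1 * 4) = -304 / 135 - 32 * sqrt(2) / 45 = -3.26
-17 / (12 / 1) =-17 / 12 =-1.42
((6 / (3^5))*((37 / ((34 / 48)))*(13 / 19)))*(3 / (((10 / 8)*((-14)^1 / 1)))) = -15392 / 101745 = -0.15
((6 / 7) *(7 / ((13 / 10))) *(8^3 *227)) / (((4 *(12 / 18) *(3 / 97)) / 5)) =422764800 / 13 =32520369.23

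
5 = 5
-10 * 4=-40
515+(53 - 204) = 364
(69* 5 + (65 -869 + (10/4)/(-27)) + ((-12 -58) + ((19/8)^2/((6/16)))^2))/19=-523309/32832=-15.94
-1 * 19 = -19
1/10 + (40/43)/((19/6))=3217/8170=0.39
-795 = -795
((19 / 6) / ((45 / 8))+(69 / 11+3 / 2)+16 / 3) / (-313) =-40597 / 929610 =-0.04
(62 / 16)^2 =961 / 64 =15.02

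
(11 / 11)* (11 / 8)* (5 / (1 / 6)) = 165 / 4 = 41.25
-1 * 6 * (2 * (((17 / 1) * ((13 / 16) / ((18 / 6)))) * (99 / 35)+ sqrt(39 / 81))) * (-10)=40 * sqrt(39) / 3+ 21879 / 14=1646.05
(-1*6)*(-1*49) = 294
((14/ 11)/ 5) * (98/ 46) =686/ 1265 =0.54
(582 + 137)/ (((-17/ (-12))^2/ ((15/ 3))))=1791.28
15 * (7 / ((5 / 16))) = 336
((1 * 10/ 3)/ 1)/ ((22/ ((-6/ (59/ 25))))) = -250/ 649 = -0.39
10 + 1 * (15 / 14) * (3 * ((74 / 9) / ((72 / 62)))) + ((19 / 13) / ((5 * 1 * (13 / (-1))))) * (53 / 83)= 578710661 / 17674020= 32.74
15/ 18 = 5/ 6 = 0.83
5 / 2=2.50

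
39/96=13/32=0.41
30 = 30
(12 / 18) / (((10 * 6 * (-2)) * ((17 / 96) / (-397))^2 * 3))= -40347904 / 4335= -9307.47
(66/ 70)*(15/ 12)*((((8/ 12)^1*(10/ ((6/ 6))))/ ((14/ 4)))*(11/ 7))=1210/ 343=3.53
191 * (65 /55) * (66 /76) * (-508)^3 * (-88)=2261456230898.53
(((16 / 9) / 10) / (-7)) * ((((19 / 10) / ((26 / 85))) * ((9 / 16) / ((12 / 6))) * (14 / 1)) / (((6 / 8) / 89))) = -73.71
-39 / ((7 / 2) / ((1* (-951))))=74178 / 7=10596.86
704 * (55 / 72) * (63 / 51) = 33880 / 51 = 664.31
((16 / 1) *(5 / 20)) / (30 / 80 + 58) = 32 / 467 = 0.07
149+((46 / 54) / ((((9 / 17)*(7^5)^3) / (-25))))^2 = 198307900218937985026705407090574 / 1330925504825087147830236990201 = 149.00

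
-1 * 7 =-7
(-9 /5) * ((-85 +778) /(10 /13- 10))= 27027 /200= 135.14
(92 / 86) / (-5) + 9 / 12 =461 / 860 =0.54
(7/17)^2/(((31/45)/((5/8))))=11025/71672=0.15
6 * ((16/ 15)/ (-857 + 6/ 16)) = -256/ 34265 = -0.01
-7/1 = -7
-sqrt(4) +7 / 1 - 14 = -9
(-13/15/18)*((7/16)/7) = -13/4320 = -0.00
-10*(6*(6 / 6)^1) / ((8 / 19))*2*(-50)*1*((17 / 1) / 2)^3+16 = 35005189 / 4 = 8751297.25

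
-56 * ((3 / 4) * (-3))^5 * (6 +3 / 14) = 5137263 / 256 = 20067.43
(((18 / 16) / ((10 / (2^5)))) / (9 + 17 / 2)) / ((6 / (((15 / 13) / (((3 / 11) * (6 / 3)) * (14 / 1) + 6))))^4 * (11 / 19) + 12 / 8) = 606936 / 43184236425575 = 0.00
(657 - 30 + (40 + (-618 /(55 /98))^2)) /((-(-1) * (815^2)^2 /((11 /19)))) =3670015771 /2305243094515625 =0.00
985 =985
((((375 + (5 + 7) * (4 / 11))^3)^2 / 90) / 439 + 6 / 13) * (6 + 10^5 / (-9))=-1050074103159273822115423 / 1253342805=-837818750760111.33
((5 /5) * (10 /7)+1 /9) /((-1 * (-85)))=97 /5355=0.02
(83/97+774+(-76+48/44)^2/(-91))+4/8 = 1524542265/2136134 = 713.69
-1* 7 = -7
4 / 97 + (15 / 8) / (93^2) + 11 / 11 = 1.04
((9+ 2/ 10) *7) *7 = 2254/ 5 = 450.80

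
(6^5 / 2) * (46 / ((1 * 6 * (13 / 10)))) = 298080 / 13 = 22929.23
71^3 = 357911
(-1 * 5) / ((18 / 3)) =-5 / 6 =-0.83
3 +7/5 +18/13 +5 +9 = 1286/65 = 19.78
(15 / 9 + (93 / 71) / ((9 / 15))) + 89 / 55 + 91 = 1130122 / 11715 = 96.47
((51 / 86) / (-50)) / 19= -51 / 81700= -0.00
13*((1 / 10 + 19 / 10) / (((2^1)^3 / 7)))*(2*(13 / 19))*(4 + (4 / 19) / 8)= 180999 / 1444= 125.35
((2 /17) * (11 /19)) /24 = 0.00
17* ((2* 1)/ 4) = 17/ 2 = 8.50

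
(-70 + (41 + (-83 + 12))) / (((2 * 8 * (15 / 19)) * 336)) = -0.02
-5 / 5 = -1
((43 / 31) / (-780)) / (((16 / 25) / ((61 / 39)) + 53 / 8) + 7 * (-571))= 26230 / 58851197847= 0.00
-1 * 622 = -622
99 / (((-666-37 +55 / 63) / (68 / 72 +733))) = -9155223 / 88468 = -103.49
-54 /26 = -27 /13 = -2.08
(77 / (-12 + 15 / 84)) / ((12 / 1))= -539 / 993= -0.54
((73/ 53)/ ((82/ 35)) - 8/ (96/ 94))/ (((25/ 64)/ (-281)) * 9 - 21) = 849438272/ 2463458391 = 0.34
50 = 50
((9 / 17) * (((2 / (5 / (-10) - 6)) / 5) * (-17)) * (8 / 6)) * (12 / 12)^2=48 / 65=0.74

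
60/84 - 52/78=1/21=0.05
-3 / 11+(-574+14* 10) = -4777 / 11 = -434.27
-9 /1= -9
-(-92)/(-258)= -0.36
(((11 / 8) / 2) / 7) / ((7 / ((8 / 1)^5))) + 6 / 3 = 22626 / 49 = 461.76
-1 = -1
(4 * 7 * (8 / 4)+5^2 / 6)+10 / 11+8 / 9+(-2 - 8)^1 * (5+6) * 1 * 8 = -161971 / 198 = -818.04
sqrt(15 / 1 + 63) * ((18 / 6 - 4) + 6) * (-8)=-353.27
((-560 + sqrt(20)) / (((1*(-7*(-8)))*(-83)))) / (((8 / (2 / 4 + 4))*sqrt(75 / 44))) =3*sqrt(33)*(280 - sqrt(5)) / 92960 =0.05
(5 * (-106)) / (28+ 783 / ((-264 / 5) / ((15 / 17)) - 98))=-2091380 / 90913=-23.00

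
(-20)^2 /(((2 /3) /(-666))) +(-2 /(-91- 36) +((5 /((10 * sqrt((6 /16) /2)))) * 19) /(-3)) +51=-50742721 /127- 38 * sqrt(3) /9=-399556.30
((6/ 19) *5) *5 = 150/ 19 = 7.89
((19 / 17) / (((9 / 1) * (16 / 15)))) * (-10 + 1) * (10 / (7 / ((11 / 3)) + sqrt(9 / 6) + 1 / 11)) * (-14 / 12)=665 / 68-665 * sqrt(6) / 272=3.79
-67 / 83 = -0.81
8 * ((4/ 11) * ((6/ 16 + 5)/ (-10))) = -86/ 55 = -1.56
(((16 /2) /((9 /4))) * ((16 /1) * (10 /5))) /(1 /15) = 5120 /3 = 1706.67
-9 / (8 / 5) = -45 / 8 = -5.62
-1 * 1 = -1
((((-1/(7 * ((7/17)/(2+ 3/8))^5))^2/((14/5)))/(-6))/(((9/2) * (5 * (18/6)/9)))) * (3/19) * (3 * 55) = -171960.99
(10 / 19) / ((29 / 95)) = 50 / 29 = 1.72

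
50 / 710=5 / 71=0.07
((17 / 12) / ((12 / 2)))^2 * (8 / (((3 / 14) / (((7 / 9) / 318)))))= 14161 / 2781864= 0.01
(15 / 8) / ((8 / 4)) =15 / 16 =0.94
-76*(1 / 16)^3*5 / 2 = -95 / 2048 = -0.05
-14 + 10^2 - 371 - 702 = -987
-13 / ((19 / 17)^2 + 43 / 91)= -341887 / 45278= -7.55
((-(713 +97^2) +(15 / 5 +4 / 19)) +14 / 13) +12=-2496111 / 247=-10105.71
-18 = -18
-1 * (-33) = 33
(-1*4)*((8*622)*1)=-19904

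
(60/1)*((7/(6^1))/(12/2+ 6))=35/6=5.83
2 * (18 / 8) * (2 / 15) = 0.60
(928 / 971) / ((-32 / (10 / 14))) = -145 / 6797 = -0.02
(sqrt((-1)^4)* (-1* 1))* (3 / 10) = -0.30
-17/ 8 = -2.12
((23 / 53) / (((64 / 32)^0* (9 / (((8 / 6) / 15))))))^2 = 8464 / 460746225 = 0.00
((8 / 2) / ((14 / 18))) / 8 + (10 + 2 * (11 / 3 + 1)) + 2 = 923 / 42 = 21.98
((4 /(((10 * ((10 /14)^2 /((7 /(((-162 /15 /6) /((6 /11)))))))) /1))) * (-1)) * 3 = 1372 /275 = 4.99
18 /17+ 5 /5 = 35 /17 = 2.06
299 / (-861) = -299 / 861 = -0.35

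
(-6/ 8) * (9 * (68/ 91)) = -459/ 91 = -5.04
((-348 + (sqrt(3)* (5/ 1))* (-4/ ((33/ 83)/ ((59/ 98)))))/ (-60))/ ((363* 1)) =4897* sqrt(3)/ 3521826 + 29/ 1815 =0.02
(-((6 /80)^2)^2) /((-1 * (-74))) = -81 /189440000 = -0.00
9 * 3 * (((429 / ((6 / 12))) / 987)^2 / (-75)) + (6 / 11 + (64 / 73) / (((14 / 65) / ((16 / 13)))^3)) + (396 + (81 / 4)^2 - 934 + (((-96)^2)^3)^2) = 149114600390096525590956078438630621 / 243369064400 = 612709757329767363772451.90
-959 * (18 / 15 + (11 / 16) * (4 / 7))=-30551 / 20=-1527.55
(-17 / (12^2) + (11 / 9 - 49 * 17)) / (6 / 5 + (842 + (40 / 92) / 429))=-656665295 / 665589152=-0.99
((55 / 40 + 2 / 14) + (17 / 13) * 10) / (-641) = -10625 / 466648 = -0.02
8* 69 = 552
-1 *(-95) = 95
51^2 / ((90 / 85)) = 2456.50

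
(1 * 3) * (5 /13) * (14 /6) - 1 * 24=-277 /13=-21.31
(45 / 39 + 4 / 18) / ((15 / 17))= 2737 / 1755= 1.56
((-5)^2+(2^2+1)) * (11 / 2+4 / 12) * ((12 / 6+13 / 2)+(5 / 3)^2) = 35525 / 18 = 1973.61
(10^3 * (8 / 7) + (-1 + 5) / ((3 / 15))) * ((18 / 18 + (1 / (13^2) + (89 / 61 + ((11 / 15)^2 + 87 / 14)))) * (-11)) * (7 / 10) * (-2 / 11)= 243635711594 / 16236675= 15005.27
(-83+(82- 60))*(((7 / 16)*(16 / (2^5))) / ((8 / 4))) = -427 / 64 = -6.67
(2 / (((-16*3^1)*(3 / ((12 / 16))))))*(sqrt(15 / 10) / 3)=-sqrt(6) / 576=-0.00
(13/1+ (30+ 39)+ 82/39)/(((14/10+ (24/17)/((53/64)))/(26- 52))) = -29552800/41961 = -704.29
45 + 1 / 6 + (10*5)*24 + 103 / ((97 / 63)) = 763621 / 582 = 1312.06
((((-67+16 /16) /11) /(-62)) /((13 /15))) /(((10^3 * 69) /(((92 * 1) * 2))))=3 /10075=0.00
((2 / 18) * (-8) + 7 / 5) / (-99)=-23 / 4455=-0.01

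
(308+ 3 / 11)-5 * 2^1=298.27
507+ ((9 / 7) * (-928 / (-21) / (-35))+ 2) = 870151 / 1715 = 507.38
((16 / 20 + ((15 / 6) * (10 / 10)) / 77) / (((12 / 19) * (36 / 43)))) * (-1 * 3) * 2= -523697 / 55440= -9.45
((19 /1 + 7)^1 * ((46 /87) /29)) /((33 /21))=8372 /27753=0.30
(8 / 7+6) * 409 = 2921.43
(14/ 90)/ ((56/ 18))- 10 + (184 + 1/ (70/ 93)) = 24553/ 140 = 175.38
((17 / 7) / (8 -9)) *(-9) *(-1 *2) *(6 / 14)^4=-24786 / 16807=-1.47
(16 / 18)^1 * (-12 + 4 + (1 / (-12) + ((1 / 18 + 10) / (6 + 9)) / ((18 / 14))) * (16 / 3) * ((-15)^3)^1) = -1704928 / 243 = -7016.16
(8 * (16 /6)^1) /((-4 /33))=-176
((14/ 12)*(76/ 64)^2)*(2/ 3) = 2527/ 2304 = 1.10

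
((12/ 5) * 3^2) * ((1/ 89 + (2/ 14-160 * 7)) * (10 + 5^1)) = -226043136/ 623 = -362830.07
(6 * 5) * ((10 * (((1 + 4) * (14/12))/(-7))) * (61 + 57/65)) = -201100/13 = -15469.23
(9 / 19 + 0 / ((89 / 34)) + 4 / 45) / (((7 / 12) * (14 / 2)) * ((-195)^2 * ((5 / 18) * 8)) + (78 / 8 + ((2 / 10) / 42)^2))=117845 / 72279645511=0.00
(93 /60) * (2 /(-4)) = -31 /40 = -0.78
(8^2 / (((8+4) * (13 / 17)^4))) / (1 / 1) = 1336336 / 85683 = 15.60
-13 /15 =-0.87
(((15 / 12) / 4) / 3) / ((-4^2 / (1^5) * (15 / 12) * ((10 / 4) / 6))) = -1 / 80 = -0.01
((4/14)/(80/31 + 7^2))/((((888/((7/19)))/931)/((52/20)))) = 1519/273060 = 0.01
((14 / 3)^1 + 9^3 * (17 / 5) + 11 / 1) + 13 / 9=112307 / 45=2495.71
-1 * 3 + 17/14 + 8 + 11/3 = 415/42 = 9.88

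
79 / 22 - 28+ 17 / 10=-1249 / 55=-22.71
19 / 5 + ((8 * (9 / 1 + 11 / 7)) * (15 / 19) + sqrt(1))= 47592 / 665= 71.57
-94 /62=-47 /31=-1.52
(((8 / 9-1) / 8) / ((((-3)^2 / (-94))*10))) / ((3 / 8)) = 47 / 1215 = 0.04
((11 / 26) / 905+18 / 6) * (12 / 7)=423606 / 82355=5.14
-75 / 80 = -15 / 16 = -0.94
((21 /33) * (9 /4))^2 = 3969 /1936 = 2.05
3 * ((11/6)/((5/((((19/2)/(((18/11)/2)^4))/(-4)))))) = -3059969/524880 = -5.83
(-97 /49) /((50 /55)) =-1067 /490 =-2.18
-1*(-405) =405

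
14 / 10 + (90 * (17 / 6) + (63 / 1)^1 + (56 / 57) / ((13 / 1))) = 1183657 / 3705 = 319.48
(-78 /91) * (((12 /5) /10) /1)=-36 /175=-0.21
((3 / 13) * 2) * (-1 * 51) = -306 / 13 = -23.54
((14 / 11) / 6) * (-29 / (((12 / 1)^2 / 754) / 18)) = -76531 / 132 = -579.78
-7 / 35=-1 / 5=-0.20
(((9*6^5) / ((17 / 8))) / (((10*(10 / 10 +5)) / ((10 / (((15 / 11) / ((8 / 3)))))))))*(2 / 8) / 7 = 228096 / 595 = 383.35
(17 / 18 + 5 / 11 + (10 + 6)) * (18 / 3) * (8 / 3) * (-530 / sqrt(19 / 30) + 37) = 1019720 / 99 - 14606800 * sqrt(570) / 1881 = -175097.23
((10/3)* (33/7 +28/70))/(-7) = -358/147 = -2.44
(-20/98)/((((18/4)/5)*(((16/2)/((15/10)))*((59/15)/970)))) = -60625/5782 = -10.49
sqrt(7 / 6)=sqrt(42) / 6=1.08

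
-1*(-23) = 23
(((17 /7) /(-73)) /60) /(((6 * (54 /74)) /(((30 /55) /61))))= -629 /555467220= -0.00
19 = 19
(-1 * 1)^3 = -1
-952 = -952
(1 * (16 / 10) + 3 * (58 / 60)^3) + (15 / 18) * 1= 46289 / 9000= 5.14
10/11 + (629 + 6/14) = 48536/77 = 630.34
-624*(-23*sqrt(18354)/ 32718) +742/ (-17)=-742/ 17 +2392*sqrt(18354)/ 5453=15.78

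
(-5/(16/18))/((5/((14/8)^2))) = -441/128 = -3.45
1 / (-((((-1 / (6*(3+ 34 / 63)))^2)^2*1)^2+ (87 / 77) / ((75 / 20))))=-602753303387694460207360 / 181608787528776235617761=-3.32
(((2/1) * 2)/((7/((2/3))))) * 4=32/21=1.52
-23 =-23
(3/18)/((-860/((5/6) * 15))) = -5/2064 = -0.00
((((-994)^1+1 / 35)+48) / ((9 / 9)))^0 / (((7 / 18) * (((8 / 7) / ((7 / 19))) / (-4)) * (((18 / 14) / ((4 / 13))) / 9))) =-1764 / 247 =-7.14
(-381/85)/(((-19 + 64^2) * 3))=-127/346545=-0.00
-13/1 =-13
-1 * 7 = -7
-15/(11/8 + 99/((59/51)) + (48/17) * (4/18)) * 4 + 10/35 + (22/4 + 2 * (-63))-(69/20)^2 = -156784469553/1180589200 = -132.80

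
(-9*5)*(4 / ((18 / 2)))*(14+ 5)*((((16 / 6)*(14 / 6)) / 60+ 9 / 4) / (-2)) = 24149 / 54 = 447.20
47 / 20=2.35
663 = 663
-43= -43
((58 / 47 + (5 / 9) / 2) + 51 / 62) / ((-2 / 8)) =-122444 / 13113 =-9.34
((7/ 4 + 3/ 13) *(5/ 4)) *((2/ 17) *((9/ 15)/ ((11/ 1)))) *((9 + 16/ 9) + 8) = 1339/ 4488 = 0.30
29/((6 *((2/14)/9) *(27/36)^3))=6496/9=721.78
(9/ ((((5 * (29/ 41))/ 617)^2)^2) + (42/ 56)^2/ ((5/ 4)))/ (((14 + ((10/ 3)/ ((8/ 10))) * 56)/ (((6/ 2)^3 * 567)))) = 96727201179640935212601/ 187429465000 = 516072545902.22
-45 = -45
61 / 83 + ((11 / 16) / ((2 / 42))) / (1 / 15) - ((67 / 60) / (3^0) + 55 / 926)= 1993278823 / 9222960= 216.12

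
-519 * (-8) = 4152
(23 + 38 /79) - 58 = -2727 /79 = -34.52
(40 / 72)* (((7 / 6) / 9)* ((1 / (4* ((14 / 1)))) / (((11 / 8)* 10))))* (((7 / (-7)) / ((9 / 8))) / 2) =-1 / 24057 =-0.00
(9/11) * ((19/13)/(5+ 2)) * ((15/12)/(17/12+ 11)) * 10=25650/149149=0.17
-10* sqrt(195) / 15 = -2* sqrt(195) / 3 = -9.31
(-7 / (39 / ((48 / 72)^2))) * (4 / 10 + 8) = -392 / 585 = -0.67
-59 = -59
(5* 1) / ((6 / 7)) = 35 / 6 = 5.83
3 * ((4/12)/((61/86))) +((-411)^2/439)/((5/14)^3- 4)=-9288334670/96859643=-95.89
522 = 522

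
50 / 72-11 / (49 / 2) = 433 / 1764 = 0.25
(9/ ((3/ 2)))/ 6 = 1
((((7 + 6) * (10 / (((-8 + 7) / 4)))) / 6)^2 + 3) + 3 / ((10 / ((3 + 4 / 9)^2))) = 2029771 / 270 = 7517.67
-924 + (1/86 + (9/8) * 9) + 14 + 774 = -43297/344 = -125.86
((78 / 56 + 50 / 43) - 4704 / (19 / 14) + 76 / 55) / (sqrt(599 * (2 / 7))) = -4356030279 * sqrt(8386) / 1507299640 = -264.65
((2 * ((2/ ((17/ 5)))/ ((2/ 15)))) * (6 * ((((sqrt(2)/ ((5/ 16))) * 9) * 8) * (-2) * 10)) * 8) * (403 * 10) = -133705728000 * sqrt(2)/ 17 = -11122850229.68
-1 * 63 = -63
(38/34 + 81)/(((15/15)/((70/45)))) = 19544/153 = 127.74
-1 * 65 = -65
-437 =-437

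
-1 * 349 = -349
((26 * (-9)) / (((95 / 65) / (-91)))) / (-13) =-21294 / 19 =-1120.74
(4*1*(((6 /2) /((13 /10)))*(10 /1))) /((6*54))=100 /351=0.28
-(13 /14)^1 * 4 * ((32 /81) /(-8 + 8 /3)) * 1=52 /189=0.28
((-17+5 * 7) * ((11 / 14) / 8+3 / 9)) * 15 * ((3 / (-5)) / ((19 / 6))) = -11745 / 532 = -22.08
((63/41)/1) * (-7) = -441/41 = -10.76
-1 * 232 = -232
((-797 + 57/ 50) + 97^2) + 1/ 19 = 8182533/ 950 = 8613.19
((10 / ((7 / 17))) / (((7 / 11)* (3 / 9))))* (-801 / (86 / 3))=-6740415 / 2107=-3199.06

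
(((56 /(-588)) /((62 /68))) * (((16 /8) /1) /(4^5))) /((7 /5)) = -85 /583296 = -0.00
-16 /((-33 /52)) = 832 /33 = 25.21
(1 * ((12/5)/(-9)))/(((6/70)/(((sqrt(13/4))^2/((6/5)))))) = -8.43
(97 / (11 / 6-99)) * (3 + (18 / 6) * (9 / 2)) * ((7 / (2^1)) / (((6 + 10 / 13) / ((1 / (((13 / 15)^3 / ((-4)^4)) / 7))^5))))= -3090659872485333270528000000000000000 / 2295490432862685487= -1346405033207217127.17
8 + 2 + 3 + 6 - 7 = 12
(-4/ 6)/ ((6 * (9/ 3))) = -1/ 27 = -0.04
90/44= 45/22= 2.05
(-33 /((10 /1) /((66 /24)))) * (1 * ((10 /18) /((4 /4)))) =-121 /24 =-5.04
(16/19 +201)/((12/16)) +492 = 43384/57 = 761.12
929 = 929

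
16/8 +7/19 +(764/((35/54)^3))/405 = 37865979/4073125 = 9.30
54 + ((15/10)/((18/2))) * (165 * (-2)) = -1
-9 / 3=-3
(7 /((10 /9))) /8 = 63 /80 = 0.79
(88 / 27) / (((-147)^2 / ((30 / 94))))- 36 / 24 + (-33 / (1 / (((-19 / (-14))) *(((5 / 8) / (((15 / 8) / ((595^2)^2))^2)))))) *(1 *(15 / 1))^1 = -34296436331614730869364305545941 / 18281214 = -1876048074904365260937502.00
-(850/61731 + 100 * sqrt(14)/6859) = -100 * sqrt(14)/6859 - 850/61731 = -0.07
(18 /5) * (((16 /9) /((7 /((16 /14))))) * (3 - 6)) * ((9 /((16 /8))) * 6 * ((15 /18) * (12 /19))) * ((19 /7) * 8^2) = -2654208 /343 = -7738.22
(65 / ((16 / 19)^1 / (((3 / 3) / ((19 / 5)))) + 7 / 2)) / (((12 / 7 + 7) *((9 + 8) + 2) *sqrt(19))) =4550 *sqrt(19) / 1475407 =0.01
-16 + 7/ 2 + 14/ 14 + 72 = 121/ 2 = 60.50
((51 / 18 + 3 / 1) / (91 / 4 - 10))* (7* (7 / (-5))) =-686 / 153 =-4.48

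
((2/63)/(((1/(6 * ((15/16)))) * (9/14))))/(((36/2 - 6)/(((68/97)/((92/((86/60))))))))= 731/2891376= 0.00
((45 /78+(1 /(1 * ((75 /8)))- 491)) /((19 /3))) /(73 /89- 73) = 85094413 /79336400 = 1.07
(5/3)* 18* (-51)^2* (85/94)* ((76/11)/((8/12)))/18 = 21003075/517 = 40624.90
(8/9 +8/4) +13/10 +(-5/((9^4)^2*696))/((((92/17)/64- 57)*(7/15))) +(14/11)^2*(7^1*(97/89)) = 241061887563499278191/14568354506057807070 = 16.55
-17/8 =-2.12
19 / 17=1.12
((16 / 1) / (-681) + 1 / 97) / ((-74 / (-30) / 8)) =-34840 / 814703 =-0.04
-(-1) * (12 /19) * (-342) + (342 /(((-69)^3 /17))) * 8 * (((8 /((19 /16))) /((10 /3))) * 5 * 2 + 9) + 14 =-2508054 /12167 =-206.14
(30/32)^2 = 225/256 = 0.88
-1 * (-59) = 59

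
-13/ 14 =-0.93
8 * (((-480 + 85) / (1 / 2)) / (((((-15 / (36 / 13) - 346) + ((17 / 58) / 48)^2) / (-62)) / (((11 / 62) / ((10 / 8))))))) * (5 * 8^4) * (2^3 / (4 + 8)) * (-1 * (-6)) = -35312474857144320 / 2723709407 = -12964846.68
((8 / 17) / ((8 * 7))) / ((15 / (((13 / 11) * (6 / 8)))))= 13 / 26180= 0.00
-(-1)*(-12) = -12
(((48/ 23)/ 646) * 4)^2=9216/ 55190041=0.00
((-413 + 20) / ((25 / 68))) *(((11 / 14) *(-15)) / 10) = 220473 / 175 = 1259.85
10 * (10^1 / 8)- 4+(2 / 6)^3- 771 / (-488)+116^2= 177429557 / 13176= 13466.12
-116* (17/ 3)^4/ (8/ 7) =-16954763/ 162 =-104659.03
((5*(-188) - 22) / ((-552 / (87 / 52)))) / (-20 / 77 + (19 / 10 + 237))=413105 / 33810552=0.01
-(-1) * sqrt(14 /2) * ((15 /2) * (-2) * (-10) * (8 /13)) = 1200 * sqrt(7) /13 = 244.22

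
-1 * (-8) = 8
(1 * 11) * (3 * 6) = 198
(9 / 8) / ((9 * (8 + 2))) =1 / 80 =0.01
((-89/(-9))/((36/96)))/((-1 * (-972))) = 178/6561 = 0.03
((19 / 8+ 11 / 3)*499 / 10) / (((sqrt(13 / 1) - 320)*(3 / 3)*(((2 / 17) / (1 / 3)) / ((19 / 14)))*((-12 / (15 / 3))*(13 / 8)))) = 23370665*sqrt(13) / 8050075488+ 233706650 / 251564859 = 0.94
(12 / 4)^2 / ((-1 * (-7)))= 9 / 7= 1.29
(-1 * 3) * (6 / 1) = -18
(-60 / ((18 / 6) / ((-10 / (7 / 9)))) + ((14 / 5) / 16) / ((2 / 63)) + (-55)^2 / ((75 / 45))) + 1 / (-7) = 166201 / 80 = 2077.51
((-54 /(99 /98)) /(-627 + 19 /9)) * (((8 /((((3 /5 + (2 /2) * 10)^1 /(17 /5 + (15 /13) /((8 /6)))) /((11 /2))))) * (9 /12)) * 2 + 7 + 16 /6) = 66041073 /21312148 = 3.10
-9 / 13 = -0.69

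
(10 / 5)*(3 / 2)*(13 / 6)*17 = 221 / 2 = 110.50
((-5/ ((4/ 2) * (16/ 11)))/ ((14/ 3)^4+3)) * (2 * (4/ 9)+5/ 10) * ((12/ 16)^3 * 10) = -1670625/ 79173632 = -0.02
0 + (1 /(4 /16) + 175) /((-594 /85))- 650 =-675.61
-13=-13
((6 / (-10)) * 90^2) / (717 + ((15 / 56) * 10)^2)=-1270080 / 189251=-6.71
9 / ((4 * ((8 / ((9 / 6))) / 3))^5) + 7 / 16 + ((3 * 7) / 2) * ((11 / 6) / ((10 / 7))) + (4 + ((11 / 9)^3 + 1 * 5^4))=2523371526280813 / 3913788948480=644.74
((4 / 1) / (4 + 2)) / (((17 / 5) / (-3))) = -10 / 17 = -0.59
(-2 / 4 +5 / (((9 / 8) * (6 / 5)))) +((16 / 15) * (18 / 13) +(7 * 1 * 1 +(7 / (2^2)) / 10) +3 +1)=222613 / 14040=15.86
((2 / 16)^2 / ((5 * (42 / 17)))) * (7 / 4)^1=0.00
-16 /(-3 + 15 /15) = 8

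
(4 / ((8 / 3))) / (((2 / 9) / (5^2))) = 675 / 4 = 168.75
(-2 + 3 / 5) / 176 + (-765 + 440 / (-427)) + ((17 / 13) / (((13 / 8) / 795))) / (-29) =-788.10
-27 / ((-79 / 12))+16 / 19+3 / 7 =56443 / 10507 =5.37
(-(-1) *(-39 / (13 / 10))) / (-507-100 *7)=30 / 1207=0.02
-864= -864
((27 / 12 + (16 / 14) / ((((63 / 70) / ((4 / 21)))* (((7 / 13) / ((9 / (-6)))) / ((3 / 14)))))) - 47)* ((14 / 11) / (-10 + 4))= 1293497 / 135828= 9.52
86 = 86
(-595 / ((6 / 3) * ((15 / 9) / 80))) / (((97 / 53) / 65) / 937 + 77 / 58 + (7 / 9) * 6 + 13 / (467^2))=-1749202276904737200 / 734265938780027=-2382.25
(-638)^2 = 407044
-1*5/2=-5/2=-2.50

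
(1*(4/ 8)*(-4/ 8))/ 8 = -1/ 32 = -0.03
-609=-609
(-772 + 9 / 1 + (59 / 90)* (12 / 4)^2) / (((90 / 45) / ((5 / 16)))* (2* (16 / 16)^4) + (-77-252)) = 7571 / 3162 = 2.39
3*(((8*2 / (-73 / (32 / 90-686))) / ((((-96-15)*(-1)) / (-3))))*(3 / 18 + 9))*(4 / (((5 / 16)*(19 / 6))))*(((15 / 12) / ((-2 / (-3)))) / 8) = -5430304 / 51319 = -105.81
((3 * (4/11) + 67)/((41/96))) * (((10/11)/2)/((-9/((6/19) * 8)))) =-1917440/94259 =-20.34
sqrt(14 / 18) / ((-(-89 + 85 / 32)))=32 * sqrt(7) / 8289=0.01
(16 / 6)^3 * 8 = 4096 / 27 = 151.70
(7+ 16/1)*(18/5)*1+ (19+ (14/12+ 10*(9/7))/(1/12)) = 9453/35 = 270.09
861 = 861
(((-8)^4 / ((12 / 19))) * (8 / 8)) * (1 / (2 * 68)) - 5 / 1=2177 / 51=42.69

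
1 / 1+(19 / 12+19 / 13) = 631 / 156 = 4.04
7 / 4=1.75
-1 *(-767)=767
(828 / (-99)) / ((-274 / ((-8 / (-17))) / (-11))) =-368 / 2329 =-0.16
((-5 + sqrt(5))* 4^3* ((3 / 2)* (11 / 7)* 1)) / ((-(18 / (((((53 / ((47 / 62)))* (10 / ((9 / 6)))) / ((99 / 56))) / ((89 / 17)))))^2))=22368195899392000 / 3788433835857 - 4473639179878400* sqrt(5) / 3788433835857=3263.84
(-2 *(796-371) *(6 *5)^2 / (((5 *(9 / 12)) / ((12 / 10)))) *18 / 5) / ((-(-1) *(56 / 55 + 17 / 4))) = -193881600 / 1159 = -167283.52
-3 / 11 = -0.27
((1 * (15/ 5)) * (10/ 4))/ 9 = 5/ 6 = 0.83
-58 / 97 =-0.60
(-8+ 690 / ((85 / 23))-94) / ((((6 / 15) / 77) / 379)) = 6179929.41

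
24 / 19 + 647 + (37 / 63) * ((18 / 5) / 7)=3019071 / 4655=648.57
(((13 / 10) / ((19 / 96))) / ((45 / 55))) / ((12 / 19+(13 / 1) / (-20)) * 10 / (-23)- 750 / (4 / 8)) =-105248 / 19664895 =-0.01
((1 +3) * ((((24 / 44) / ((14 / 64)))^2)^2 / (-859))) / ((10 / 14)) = -5435817984 / 21568901585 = -0.25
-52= -52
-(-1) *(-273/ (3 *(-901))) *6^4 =117936/ 901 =130.89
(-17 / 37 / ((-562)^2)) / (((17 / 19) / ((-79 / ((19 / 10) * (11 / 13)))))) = 5135 / 64274254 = 0.00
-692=-692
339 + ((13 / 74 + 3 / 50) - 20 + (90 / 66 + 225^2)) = 518371473 / 10175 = 50945.60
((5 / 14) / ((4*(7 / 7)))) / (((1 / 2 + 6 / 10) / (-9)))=-225 / 308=-0.73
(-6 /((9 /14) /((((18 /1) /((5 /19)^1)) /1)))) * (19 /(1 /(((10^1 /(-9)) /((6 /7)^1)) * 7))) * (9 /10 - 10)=-1001590.49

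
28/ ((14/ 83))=166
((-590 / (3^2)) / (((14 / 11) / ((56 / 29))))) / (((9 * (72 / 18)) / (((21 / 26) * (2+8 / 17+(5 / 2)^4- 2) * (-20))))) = 1221271975 / 692172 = 1764.41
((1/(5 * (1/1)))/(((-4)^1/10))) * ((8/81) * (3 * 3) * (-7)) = 28/9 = 3.11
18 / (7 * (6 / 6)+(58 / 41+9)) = 1.03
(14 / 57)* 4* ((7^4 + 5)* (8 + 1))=404208 / 19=21274.11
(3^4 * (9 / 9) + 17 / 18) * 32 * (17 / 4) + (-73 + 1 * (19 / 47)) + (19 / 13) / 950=3044205223 / 274950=11071.85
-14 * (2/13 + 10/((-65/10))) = 252/13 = 19.38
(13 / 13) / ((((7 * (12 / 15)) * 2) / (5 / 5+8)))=45 / 56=0.80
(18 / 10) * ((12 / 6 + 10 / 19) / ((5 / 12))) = 5184 / 475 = 10.91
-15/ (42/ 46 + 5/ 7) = -2415/ 262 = -9.22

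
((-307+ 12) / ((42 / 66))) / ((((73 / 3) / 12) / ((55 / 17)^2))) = -353380500 / 147679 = -2392.90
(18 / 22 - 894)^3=-948413390625 / 1331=-712557017.75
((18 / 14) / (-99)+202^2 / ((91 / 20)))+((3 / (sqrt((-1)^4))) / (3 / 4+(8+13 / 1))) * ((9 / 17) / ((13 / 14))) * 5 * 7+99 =4475809518 / 493493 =9069.65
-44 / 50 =-22 / 25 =-0.88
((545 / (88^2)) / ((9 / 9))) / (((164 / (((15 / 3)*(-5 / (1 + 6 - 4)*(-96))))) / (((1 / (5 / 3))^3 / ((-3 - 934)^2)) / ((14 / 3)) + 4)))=669890355829 / 487827671408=1.37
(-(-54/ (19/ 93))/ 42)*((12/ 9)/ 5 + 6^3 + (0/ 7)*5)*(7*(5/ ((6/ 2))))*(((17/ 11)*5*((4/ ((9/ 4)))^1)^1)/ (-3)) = -136767040/ 1881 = -72709.75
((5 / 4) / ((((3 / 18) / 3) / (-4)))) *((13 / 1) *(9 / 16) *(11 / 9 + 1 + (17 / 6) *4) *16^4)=-584663040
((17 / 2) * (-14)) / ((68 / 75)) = -131.25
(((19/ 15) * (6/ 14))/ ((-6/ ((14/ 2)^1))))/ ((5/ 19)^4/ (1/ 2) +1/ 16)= -19808792/ 2254815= -8.79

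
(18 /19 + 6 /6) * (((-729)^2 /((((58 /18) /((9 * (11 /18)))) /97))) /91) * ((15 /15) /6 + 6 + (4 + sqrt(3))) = 188826833151 * sqrt(3) /100282 + 3839478940737 /200564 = 22404789.88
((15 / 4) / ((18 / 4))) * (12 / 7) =10 / 7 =1.43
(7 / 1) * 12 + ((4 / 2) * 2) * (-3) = 72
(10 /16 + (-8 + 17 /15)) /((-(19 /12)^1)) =749 /190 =3.94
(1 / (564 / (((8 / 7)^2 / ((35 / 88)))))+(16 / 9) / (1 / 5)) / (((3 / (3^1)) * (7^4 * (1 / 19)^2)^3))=0.03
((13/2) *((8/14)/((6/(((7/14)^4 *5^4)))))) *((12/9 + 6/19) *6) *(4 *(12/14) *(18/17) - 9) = -81339375/63308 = -1284.82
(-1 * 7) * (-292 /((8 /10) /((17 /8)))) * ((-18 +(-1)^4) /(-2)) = 738395 /16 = 46149.69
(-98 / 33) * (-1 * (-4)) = -392 / 33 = -11.88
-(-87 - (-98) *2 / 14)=73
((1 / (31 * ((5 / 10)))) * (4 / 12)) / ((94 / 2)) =2 / 4371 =0.00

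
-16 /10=-8 /5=-1.60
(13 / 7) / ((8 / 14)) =13 / 4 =3.25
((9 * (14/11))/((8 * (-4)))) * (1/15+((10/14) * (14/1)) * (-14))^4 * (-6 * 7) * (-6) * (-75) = 2853429120385347/1100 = 2594026473077.59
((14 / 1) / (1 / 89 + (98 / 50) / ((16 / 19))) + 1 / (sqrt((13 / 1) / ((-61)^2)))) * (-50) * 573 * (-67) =318901240000 / 27753 + 117092550 * sqrt(13) / 13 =43966324.57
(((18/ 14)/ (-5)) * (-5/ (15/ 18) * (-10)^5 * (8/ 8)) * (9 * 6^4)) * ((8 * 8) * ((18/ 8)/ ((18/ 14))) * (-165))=33256396800000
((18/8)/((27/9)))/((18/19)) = 19/24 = 0.79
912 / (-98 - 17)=-912 / 115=-7.93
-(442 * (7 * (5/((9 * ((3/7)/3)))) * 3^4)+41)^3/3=-925864426850416451/3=-308621475616805483.67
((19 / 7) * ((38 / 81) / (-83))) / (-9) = 722 / 423549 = 0.00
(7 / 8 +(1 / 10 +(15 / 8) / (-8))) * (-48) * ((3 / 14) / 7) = -2133 / 1960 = -1.09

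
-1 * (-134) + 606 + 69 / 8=5989 / 8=748.62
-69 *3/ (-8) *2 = 207/ 4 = 51.75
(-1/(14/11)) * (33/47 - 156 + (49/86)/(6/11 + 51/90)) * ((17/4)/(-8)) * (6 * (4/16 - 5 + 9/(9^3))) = 2746195969715/1495281312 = 1836.57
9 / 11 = 0.82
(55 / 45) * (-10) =-110 / 9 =-12.22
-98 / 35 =-2.80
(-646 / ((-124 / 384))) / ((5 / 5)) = 62016 / 31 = 2000.52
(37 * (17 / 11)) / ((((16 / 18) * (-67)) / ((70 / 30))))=-13209 / 5896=-2.24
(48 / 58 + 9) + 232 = 7013 / 29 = 241.83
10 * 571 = 5710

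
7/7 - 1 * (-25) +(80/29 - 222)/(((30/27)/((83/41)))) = -2220143/5945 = -373.45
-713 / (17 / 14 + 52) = -9982 / 745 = -13.40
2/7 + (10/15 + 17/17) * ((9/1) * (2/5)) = 6.29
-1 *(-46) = 46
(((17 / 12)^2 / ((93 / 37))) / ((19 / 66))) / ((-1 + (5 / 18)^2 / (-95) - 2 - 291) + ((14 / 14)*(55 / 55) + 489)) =0.01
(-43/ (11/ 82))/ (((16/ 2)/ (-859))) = 1514417/ 44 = 34418.57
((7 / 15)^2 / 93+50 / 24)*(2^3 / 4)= 174571 / 41850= 4.17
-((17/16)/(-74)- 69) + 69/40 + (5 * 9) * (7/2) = 1351177/5920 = 228.24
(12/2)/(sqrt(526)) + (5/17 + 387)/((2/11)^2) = 3 * sqrt(526)/263 + 199166/17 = 11715.91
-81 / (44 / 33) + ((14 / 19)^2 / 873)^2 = -24135103304723 / 397285653636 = -60.75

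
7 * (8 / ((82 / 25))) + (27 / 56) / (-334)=13091693 / 766864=17.07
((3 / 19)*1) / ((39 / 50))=50 / 247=0.20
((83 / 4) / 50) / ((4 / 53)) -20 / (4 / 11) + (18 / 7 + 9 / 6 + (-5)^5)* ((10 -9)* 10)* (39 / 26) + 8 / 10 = -262430727 / 5600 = -46862.63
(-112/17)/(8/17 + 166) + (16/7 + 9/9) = 32153/9905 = 3.25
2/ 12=1/ 6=0.17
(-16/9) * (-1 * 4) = 64/9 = 7.11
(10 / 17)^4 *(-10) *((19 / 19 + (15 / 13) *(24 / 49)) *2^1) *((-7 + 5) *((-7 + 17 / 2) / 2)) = 299100000 / 53202877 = 5.62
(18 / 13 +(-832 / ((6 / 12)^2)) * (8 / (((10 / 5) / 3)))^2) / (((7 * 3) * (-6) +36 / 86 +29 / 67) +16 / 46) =137606119158 / 35835241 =3839.97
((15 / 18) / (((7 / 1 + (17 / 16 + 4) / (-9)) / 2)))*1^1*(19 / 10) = 0.49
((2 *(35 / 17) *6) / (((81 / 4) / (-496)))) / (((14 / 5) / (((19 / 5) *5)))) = -1884800 / 459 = -4106.32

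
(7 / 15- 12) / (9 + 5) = -173 / 210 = -0.82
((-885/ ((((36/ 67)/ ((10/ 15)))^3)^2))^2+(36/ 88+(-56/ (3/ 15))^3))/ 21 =-8661776082961972618916696917/ 15779549071863715590144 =-548924.18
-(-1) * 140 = 140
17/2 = 8.50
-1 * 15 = -15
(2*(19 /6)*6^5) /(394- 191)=49248 /203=242.60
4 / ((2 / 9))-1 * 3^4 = -63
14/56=1/4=0.25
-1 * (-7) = 7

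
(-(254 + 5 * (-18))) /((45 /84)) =-4592 /15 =-306.13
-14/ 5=-2.80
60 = 60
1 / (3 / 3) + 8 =9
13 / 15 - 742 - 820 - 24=-1585.13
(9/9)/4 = 1/4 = 0.25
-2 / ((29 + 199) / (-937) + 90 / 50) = -9370 / 7293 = -1.28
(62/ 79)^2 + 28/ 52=93659/ 81133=1.15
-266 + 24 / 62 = -8234 / 31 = -265.61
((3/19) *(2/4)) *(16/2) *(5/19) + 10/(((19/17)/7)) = 22670/361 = 62.80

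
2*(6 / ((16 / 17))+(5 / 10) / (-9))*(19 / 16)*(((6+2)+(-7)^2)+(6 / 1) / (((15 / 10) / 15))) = 112385 / 64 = 1756.02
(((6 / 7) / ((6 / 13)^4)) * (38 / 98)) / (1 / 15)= 109.87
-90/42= -15/7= -2.14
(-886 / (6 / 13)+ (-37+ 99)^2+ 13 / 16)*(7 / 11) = 646849 / 528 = 1225.09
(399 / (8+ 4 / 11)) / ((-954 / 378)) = -92169 / 4876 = -18.90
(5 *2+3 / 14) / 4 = 143 / 56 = 2.55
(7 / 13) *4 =28 / 13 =2.15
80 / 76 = 20 / 19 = 1.05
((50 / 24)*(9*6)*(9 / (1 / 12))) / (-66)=-2025 / 11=-184.09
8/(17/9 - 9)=-9/8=-1.12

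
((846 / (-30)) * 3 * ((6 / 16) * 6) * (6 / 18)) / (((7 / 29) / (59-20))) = -1435239 / 140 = -10251.71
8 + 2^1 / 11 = 90 / 11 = 8.18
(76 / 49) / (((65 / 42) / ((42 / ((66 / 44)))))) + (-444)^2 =12815664 / 65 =197164.06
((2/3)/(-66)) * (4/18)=-2/891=-0.00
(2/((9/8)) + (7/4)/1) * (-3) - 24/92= -2993/276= -10.84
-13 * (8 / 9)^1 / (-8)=13 / 9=1.44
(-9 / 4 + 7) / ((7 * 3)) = 19 / 84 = 0.23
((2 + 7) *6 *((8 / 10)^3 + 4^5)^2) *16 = 14169935314944 / 15625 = 906875860.16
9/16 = 0.56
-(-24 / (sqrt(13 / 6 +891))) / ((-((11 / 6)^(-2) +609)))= -968 * sqrt(32154) / 131697425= -0.00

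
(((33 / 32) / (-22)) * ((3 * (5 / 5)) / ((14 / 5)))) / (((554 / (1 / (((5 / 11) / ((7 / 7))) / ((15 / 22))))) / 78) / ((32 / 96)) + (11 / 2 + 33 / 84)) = -1755 / 702304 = -0.00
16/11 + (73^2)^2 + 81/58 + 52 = 28398295.85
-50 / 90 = -5 / 9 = -0.56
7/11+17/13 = 278/143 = 1.94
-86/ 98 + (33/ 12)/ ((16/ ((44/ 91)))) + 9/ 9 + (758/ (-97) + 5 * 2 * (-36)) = -363426961/ 988624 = -367.61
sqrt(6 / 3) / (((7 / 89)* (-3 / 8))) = -712* sqrt(2) / 21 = -47.95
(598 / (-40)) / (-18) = 299 / 360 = 0.83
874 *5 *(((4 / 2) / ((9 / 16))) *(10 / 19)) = 73600 / 9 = 8177.78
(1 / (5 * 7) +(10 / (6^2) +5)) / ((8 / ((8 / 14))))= 3343 / 8820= 0.38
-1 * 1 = -1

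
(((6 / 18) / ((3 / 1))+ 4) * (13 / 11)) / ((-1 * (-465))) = 481 / 46035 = 0.01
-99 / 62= -1.60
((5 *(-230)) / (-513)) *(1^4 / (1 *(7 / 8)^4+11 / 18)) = 204800 / 109383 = 1.87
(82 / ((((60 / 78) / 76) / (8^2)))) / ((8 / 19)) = 6157216 / 5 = 1231443.20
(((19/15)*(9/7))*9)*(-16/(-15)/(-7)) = -2736/1225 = -2.23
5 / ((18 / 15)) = 25 / 6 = 4.17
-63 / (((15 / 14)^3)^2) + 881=1062308873 / 1265625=839.36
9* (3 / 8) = 27 / 8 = 3.38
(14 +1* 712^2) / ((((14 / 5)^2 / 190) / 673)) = 405154496625 / 49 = 8268459114.80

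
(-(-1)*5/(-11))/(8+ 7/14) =-10/187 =-0.05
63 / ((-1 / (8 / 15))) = -168 / 5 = -33.60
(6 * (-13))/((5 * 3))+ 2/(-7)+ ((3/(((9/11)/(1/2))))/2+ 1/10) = -1877/420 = -4.47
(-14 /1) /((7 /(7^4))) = -4802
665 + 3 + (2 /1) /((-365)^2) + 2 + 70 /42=268448381 /399675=671.67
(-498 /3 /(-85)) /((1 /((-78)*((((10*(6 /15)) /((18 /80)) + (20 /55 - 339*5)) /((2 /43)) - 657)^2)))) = -205276742584.91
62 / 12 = 31 / 6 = 5.17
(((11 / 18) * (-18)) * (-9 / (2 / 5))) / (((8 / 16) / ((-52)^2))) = 1338480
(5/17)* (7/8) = 35/136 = 0.26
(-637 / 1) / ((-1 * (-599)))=-637 / 599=-1.06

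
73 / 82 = 0.89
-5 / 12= -0.42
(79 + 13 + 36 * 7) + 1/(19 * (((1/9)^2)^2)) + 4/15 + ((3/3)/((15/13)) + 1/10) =393613/570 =690.55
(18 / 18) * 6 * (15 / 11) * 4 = 360 / 11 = 32.73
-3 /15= -1 /5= -0.20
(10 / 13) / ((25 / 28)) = 56 / 65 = 0.86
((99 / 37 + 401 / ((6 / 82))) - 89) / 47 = 598735 / 5217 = 114.77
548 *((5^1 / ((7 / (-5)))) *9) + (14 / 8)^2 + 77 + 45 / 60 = -1963749 / 112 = -17533.47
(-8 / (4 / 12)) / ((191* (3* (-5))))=8 / 955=0.01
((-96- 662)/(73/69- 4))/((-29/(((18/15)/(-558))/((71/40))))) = 139472/12957287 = 0.01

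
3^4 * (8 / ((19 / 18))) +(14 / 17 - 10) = 195324 / 323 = 604.72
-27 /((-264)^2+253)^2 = -27 /4892862601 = -0.00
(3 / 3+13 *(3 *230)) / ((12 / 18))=26913 / 2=13456.50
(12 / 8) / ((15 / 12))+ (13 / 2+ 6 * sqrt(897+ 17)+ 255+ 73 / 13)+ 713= 6 * sqrt(914)+ 127571 / 130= 1162.71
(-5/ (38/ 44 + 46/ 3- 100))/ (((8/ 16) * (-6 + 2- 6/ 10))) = -3300/ 127213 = -0.03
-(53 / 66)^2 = -2809 / 4356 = -0.64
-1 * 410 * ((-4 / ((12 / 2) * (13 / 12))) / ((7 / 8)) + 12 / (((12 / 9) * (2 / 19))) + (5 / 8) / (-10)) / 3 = -25291465 / 2184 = -11580.34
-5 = -5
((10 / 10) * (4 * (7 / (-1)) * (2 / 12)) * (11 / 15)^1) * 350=-10780 / 9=-1197.78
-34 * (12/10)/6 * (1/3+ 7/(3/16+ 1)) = -2414/57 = -42.35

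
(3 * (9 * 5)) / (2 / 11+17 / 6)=8910 / 199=44.77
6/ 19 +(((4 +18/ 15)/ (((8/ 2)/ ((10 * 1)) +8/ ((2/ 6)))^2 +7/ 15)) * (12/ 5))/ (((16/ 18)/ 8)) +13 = 13.50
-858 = -858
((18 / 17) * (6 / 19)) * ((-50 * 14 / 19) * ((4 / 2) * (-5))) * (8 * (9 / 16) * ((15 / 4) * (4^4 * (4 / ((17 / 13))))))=169827840000 / 104329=1627810.48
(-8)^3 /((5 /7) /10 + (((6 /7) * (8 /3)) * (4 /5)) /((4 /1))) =-35840 /37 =-968.65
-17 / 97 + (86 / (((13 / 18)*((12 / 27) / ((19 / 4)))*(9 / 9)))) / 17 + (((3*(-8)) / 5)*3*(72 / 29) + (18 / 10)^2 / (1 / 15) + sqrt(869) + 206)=323.01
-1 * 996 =-996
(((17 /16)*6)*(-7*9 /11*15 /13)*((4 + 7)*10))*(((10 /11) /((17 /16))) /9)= -63000 /143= -440.56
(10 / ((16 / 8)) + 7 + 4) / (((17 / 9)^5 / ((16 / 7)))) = 15116544 / 9938999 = 1.52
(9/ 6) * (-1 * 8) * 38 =-456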